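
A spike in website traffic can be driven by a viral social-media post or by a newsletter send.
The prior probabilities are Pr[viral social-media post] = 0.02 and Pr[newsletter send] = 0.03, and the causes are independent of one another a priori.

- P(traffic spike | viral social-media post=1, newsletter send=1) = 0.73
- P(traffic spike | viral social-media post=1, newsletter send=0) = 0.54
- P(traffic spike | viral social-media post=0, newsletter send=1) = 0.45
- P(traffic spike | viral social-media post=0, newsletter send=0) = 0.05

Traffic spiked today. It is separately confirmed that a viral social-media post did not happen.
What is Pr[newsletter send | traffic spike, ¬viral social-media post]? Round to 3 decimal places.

Sum P(traffic spike|·) weighted by the priors over both values of newsletter send:
  P(traffic spike | ¬viral social-media post) = 0.05*0.97 + 0.45*0.03
        = 0.048500 + 0.013500 = 0.062000
Configurations with newsletter send contribute 0.013500, so
  P(newsletter send | traffic spike, ¬viral social-media post) = 0.013500 / 0.062000 ≈ 0.218

Pr[newsletter send | traffic spike, ¬viral social-media post] ≈ 0.218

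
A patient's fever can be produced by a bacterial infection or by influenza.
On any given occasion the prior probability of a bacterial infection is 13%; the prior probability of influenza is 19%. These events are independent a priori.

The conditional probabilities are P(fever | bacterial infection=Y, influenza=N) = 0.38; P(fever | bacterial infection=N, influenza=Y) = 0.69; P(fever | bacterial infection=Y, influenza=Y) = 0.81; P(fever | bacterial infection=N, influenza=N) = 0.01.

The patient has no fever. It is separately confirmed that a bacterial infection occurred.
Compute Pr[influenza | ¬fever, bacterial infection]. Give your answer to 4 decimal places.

Pr[influenza | ¬fever, bacterial infection] ≈ 0.0671

Sum P(¬fever|·) weighted by the priors over both values of influenza:
  P(¬fever | bacterial infection) = 0.62·0.81 + 0.19·0.19
        = 0.502200 + 0.036100 = 0.538300
The terms with influenza present sum to 0.036100, so
  P(influenza | ¬fever, bacterial infection) = 0.036100 / 0.538300 ≈ 0.0671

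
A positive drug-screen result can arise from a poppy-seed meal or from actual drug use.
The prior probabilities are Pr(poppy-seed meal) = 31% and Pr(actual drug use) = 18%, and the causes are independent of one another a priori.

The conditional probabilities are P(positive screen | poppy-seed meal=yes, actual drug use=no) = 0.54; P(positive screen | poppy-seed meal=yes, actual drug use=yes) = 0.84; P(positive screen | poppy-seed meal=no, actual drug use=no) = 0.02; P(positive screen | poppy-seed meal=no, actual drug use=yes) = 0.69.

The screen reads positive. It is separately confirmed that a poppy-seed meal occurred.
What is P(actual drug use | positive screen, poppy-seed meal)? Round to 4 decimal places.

By total probability over both values of actual drug use:
  P(positive screen | poppy-seed meal) = 0.54×0.82 + 0.84×0.18
        = 0.442800 + 0.151200 = 0.594000
The terms with actual drug use present sum to 0.151200, so
  P(actual drug use | positive screen, poppy-seed meal) = 0.151200 / 0.594000 ≈ 0.2545

P(actual drug use | positive screen, poppy-seed meal) ≈ 0.2545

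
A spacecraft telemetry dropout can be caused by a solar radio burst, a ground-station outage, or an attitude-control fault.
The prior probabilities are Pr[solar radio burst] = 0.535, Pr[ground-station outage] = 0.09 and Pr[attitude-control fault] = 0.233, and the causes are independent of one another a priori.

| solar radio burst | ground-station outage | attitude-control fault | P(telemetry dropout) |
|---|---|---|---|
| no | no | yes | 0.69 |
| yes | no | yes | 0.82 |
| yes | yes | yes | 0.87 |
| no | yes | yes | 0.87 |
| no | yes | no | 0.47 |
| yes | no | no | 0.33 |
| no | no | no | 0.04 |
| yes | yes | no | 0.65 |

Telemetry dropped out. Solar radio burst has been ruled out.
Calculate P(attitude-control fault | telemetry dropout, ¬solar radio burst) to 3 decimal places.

P(attitude-control fault | telemetry dropout, ¬solar radio burst) ≈ 0.732

Numerator (weight on configurations with attitude-control fault): 0.146301 + 0.018244 = 0.164545
Normalizer over all consistent configurations: 0.04*0.91*0.767 + 0.69*0.91*0.233 + 0.47*0.09*0.767 + 0.87*0.09*0.233 = 0.224908
P(attitude-control fault | telemetry dropout, ¬solar radio burst) = 0.164545/0.224908 ≈ 0.732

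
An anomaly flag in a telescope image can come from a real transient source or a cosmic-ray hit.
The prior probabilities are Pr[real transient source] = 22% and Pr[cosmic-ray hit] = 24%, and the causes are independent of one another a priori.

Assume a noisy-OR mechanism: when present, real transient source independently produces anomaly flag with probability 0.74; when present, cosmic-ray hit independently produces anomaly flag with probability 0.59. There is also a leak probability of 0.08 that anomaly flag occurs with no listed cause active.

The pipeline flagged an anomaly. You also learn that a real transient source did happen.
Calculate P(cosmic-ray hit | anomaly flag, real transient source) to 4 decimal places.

Under noisy-OR, P(anomaly flag | causes) = 1 − (1−0.08)·∏(1−qᵢ) over the active causes.
Weight on cosmic-ray hit=true, given the evidence: 0.901928×0.24 = 0.216463
Denominator P(anomaly flag | real transient source): 0.7608×0.76 + 0.901928×0.24 = 0.794671
Posterior = 0.216463 / 0.794671 ≈ 0.2724

P(cosmic-ray hit | anomaly flag, real transient source) ≈ 0.2724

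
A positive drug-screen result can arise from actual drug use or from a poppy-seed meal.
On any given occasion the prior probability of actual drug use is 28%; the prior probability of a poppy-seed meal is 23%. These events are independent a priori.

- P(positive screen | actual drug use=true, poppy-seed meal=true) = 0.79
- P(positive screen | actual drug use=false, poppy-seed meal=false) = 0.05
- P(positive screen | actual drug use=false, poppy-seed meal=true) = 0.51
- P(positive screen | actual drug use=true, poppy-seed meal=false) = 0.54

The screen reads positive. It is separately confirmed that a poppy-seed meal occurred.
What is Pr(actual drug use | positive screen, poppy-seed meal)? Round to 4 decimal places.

Pr(actual drug use | positive screen, poppy-seed meal) ≈ 0.3759

Enumerate both values of actual drug use and weight by the priors:
  P(positive screen | poppy-seed meal) = 0.51×0.72 + 0.79×0.28
        = 0.367200 + 0.221200 = 0.588400
Configurations with actual drug use contribute 0.221200, so
  P(actual drug use | positive screen, poppy-seed meal) = 0.221200 / 0.588400 ≈ 0.3759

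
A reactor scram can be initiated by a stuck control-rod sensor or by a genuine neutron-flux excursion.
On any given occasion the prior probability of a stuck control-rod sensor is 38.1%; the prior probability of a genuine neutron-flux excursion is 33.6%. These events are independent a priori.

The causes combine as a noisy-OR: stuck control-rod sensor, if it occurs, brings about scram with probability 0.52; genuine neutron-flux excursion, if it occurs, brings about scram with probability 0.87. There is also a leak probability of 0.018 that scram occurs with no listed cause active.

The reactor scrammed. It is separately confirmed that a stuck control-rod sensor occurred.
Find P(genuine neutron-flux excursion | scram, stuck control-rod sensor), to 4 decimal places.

Under noisy-OR, P(scram | causes) = 1 − (1−0.018)·∏(1−qᵢ) over the active causes.
P(scram | stuck control-rod sensor) = 0.52864·0.664 + 0.938723·0.336 = 0.351017 + 0.315411 = 0.666428
Of this, 0.315411 comes from 0.938723·0.336 (the genuine neutron-flux excursion=true cases).
So P(genuine neutron-flux excursion | scram, stuck control-rod sensor) = 0.315411/0.666428 ≈ 0.4733.

P(genuine neutron-flux excursion | scram, stuck control-rod sensor) ≈ 0.4733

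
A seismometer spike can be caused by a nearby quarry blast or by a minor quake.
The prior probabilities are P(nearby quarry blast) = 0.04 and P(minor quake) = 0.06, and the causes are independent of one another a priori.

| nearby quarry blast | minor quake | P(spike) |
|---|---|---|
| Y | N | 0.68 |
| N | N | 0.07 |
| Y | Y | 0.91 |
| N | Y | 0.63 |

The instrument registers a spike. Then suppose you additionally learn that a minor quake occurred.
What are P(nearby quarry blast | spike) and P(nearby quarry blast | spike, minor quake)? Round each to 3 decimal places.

P(nearby quarry blast | spike) ≈ 0.218; P(nearby quarry blast | spike, minor quake) ≈ 0.057

Weight on nearby quarry blast=true, given the evidence: 0.025568 + 0.002184 = 0.027752
Denominator P(spike): 0.07·0.96·0.94 + 0.63·0.96·0.06 + 0.68·0.04·0.94 + 0.91·0.04·0.06 = 0.127208
Posterior = 0.027752 / 0.127208 ≈ 0.218

With the extra evidence:
Enumerate both values of nearby quarry blast and weight by the priors:
  P(spike | minor quake) = 0.63*0.96 + 0.91*0.04
        = 0.604800 + 0.036400 = 0.641200
Configurations with nearby quarry blast contribute 0.036400, so
  P(nearby quarry blast | spike, minor quake) = 0.036400 / 0.641200 ≈ 0.057
The drop from 0.218 to 0.057 is the explaining-away (discounting) effect.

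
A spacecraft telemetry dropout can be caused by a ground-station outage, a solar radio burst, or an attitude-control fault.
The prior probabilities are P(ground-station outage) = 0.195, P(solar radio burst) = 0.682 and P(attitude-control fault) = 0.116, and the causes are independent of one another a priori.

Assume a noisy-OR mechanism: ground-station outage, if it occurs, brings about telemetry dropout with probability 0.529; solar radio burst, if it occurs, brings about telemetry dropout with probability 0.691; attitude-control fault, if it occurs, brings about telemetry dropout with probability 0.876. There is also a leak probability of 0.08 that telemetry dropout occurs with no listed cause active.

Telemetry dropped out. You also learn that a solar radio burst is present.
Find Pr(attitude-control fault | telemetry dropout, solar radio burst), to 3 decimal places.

Under noisy-OR, P(telemetry dropout | causes) = 1 − (1−0.08)·∏(1−qᵢ) over the active causes.
P(telemetry dropout | solar radio burst) = 0.71572×0.805×0.884 + 0.964749×0.805×0.116 + 0.866104×0.195×0.884 + 0.983397×0.195×0.116 = 0.509321 + 0.090088 + 0.149299 + 0.022244 = 0.770952
The attitude-control fault-present share is 0.090088 + 0.022244 = 0.112332.
P(attitude-control fault | telemetry dropout, solar radio burst) = 0.112332 / 0.770952 ≈ 0.146

Pr(attitude-control fault | telemetry dropout, solar radio burst) ≈ 0.146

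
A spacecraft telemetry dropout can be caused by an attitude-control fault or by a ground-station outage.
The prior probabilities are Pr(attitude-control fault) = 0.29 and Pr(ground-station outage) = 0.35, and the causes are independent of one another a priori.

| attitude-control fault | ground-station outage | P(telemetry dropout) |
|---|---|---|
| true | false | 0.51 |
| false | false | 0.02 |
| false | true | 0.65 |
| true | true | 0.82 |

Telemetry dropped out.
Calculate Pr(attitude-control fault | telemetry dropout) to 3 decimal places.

Pr(attitude-control fault | telemetry dropout) ≈ 0.512

P(telemetry dropout) = 0.02*0.71*0.65 + 0.65*0.71*0.35 + 0.51*0.29*0.65 + 0.82*0.29*0.35 = 0.009230 + 0.161525 + 0.096135 + 0.083230 = 0.350120
The attitude-control fault-present share is 0.096135 + 0.083230 = 0.179365.
P(attitude-control fault | telemetry dropout) = 0.179365 / 0.350120 ≈ 0.512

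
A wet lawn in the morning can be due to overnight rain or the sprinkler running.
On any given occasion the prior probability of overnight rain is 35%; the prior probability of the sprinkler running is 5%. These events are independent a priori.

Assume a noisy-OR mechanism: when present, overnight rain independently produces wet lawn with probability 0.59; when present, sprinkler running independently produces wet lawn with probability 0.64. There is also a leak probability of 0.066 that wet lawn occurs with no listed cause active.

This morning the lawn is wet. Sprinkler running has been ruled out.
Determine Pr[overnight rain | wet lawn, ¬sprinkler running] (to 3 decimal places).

Under noisy-OR, P(wet lawn | causes) = 1 − (1−0.066)·∏(1−qᵢ) over the active causes.
Sum P(wet lawn|·) weighted by the priors over both values of overnight rain:
  P(wet lawn | ¬sprinkler running) = 0.066*0.65 + 0.61706*0.35
        = 0.042900 + 0.215971 = 0.258871
Configurations with overnight rain contribute 0.215971, so
  P(overnight rain | wet lawn, ¬sprinkler running) = 0.215971 / 0.258871 ≈ 0.834

Pr[overnight rain | wet lawn, ¬sprinkler running] ≈ 0.834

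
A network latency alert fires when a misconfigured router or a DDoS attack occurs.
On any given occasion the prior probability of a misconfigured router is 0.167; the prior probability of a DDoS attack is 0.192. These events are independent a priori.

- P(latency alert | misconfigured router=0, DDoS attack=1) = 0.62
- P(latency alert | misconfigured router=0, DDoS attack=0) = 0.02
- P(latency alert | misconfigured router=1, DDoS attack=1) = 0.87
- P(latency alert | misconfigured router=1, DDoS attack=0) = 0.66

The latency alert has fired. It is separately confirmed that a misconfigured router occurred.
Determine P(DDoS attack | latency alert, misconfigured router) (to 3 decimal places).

P(latency alert | misconfigured router) = 0.66*0.808 + 0.87*0.192 = 0.533280 + 0.167040 = 0.700320
Of this, 0.167040 comes from 0.87*0.192 (the DDoS attack=true cases).
Hence the posterior is 0.167040/0.700320 ≈ 0.239.

P(DDoS attack | latency alert, misconfigured router) ≈ 0.239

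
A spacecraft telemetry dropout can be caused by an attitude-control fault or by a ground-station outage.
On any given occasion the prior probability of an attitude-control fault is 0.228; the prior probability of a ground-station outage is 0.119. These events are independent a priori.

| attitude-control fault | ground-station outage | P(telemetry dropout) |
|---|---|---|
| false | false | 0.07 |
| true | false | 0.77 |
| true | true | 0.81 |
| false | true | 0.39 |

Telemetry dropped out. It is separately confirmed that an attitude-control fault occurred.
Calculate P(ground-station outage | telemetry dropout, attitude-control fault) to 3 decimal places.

P(ground-station outage | telemetry dropout, attitude-control fault) ≈ 0.124

For the numerator, keep only ground-station outage=true terms: 0.81*0.119 = 0.096390
Normalizer over all consistent configurations: 0.77*0.881 + 0.81*0.119 = 0.774760
Posterior = 0.096390 / 0.774760 ≈ 0.124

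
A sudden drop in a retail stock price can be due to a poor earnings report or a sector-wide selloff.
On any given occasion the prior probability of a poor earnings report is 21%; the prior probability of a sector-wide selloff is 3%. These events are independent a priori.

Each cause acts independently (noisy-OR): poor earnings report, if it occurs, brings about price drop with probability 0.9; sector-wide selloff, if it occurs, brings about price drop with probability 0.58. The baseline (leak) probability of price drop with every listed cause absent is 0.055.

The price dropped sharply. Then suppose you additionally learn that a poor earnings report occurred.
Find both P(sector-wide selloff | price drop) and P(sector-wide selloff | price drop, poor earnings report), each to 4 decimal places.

P(sector-wide selloff | price drop) ≈ 0.0824; P(sector-wide selloff | price drop, poor earnings report) ≈ 0.0318

Under noisy-OR, P(price drop | causes) = 1 − (1−0.055)·∏(1−qᵢ) over the active causes.
By total probability over the 4 (poor earnings report, sector-wide selloff) configurations:
  P(price drop) = 0.055·0.79·0.97 + 0.6031·0.79·0.03 + 0.9055·0.21·0.97 + 0.96031·0.21·0.03
        = 0.042147 + 0.014293 + 0.184450 + 0.006050 = 0.246940
Configurations with sector-wide selloff contribute 0.020343, so
  P(sector-wide selloff | price drop) = 0.020343 / 0.246940 ≈ 0.0824

With the extra evidence:
By total probability over both values of sector-wide selloff:
  P(price drop | poor earnings report) = 0.9055×0.97 + 0.96031×0.03
        = 0.878335 + 0.028809 = 0.907144
Keeping only the sector-wide selloff-present terms gives 0.028809, so
  P(sector-wide selloff | price drop, poor earnings report) = 0.028809 / 0.907144 ≈ 0.0318
This is intercausal reasoning (explaining away): once poor earnings report accounts for the price drop, sector-wide selloff becomes less likely.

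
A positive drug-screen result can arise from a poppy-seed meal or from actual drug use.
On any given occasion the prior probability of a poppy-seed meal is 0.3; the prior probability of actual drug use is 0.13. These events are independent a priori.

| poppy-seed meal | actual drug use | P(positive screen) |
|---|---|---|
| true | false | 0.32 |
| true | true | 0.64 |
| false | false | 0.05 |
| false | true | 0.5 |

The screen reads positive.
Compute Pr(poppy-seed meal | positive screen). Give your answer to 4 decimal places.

Numerator (weight on configurations with poppy-seed meal): 0.083520 + 0.024960 = 0.108480
Normalizer over all consistent configurations: 0.05×0.7×0.87 + 0.5×0.7×0.13 + 0.32×0.3×0.87 + 0.64×0.3×0.13 = 0.184430
P(poppy-seed meal | positive screen) = 0.108480/0.184430 ≈ 0.5882

Pr(poppy-seed meal | positive screen) ≈ 0.5882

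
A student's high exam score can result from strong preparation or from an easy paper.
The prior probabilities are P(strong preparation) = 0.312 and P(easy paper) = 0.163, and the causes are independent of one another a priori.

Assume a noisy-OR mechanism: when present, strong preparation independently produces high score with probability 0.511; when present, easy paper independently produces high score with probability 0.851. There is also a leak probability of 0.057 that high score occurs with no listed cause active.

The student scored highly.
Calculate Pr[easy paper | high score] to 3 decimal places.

Pr[easy paper | high score] ≈ 0.453

Under noisy-OR, P(high score | causes) = 1 − (1−0.057)·∏(1−qᵢ) over the active causes.
P(high score) = 0.057×0.688×0.837 + 0.859493×0.688×0.163 + 0.538873×0.312×0.837 + 0.931292×0.312×0.163 = 0.032824 + 0.096387 + 0.140723 + 0.047362 = 0.317296
Restricting to configurations with easy paper present: 0.096387 + 0.047362 = 0.143749.
P(easy paper | high score) = 0.143749 / 0.317296 ≈ 0.453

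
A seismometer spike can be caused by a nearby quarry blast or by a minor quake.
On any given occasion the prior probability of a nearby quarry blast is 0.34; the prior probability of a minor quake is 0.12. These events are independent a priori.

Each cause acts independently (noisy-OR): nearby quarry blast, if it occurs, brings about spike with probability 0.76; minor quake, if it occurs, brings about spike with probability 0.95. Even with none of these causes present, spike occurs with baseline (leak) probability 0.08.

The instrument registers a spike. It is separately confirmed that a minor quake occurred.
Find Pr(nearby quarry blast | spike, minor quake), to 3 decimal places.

Pr(nearby quarry blast | spike, minor quake) ≈ 0.348

Under noisy-OR, P(spike | causes) = 1 − (1−0.08)·∏(1−qᵢ) over the active causes.
Weight on nearby quarry blast=true, given the evidence: 0.98896·0.34 = 0.336246
The normalizing constant is 0.954·0.66 + 0.98896·0.34 = 0.965886
Posterior = 0.336246 / 0.965886 ≈ 0.348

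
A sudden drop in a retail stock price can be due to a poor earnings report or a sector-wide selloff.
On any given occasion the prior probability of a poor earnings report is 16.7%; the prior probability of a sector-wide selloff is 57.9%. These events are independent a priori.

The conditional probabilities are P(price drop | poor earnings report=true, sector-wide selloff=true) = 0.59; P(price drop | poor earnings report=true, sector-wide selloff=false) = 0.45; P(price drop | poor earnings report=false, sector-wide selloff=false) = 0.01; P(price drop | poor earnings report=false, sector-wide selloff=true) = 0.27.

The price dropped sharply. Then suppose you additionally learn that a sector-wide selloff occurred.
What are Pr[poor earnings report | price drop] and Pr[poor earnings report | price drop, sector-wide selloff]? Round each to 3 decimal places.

Pr[poor earnings report | price drop] ≈ 0.399; Pr[poor earnings report | price drop, sector-wide selloff] ≈ 0.305

By total probability over the 4 (poor earnings report, sector-wide selloff) configurations:
  P(price drop) = 0.01*0.833*0.421 + 0.27*0.833*0.579 + 0.45*0.167*0.421 + 0.59*0.167*0.579
        = 0.003507 + 0.130223 + 0.031638 + 0.057049 = 0.222417
Keeping only the poor earnings report-present terms gives 0.088687, so
  P(poor earnings report | price drop) = 0.088687 / 0.222417 ≈ 0.399

Now also conditioning on sector-wide selloff=true:
Sum P(price drop|·) weighted by the priors over both values of poor earnings report:
  P(price drop | sector-wide selloff) = 0.27·0.833 + 0.59·0.167
        = 0.224910 + 0.098530 = 0.323440
The terms with poor earnings report present sum to 0.098530, so
  P(poor earnings report | price drop, sector-wide selloff) = 0.098530 / 0.323440 ≈ 0.305
Conditioning on sector-wide selloff lowers the posterior on poor earnings report: the classic explaining-away effect in a common-effect structure.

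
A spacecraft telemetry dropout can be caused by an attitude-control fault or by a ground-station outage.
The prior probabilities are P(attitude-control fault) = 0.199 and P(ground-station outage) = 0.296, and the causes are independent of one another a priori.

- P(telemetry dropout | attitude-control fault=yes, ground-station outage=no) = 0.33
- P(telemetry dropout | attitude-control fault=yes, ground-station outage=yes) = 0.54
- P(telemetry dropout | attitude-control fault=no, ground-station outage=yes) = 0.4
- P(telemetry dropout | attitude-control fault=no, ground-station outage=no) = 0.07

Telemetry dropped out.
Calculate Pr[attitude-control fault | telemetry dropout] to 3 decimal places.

By total probability over the 4 (attitude-control fault, ground-station outage) configurations:
  P(telemetry dropout) = 0.07*0.801*0.704 + 0.4*0.801*0.296 + 0.33*0.199*0.704 + 0.54*0.199*0.296
        = 0.039473 + 0.094838 + 0.046232 + 0.031808 = 0.212351
Keeping only the attitude-control fault-present terms gives 0.078040, so
  P(attitude-control fault | telemetry dropout) = 0.078040 / 0.212351 ≈ 0.368

Pr[attitude-control fault | telemetry dropout] ≈ 0.368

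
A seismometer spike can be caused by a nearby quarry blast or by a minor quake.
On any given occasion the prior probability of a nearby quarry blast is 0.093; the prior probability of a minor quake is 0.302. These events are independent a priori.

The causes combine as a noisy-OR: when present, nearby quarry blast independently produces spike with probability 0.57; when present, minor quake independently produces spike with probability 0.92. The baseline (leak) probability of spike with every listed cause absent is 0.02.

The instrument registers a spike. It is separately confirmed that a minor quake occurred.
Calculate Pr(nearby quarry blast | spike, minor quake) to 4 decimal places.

Pr(nearby quarry blast | spike, minor quake) ≈ 0.0971

Under noisy-OR, P(spike | causes) = 1 − (1−0.02)·∏(1−qᵢ) over the active causes.
By total probability over both values of nearby quarry blast:
  P(spike | minor quake) = 0.9216×0.907 + 0.966288×0.093
        = 0.835891 + 0.089865 = 0.925756
The terms with nearby quarry blast present sum to 0.089865, so
  P(nearby quarry blast | spike, minor quake) = 0.089865 / 0.925756 ≈ 0.0971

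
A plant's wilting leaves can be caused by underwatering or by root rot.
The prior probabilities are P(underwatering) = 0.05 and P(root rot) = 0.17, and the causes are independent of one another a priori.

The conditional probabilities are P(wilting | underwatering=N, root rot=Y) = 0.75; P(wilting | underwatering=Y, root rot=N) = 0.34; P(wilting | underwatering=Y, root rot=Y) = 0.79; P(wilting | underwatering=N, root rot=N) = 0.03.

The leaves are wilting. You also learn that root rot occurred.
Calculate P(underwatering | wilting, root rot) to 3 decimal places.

Numerator (weight on configurations with underwatering): 0.79×0.05 = 0.039500
Denominator P(wilting | root rot): 0.75×0.95 + 0.79×0.05 = 0.752000
Posterior = 0.039500 / 0.752000 ≈ 0.053

P(underwatering | wilting, root rot) ≈ 0.053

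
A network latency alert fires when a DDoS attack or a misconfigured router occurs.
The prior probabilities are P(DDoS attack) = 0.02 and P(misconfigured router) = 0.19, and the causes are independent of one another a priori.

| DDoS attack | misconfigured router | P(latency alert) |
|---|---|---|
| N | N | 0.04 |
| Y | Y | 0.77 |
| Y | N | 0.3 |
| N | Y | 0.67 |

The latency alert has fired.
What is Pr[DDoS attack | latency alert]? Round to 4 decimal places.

Weight on DDoS attack=true, given the evidence: 0.004860 + 0.002926 = 0.007786
Normalizer over all consistent configurations: 0.04·0.98·0.81 + 0.67·0.98·0.19 + 0.3·0.02·0.81 + 0.77·0.02·0.19 = 0.164292
P(DDoS attack | latency alert) = 0.007786/0.164292 ≈ 0.0474

Pr[DDoS attack | latency alert] ≈ 0.0474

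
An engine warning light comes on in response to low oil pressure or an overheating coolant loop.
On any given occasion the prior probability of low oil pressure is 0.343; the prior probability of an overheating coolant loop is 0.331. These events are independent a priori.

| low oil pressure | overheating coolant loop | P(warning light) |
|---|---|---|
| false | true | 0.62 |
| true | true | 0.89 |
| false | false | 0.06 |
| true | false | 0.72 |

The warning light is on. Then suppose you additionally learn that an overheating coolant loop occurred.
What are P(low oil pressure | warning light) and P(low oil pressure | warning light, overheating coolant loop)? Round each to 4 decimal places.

P(low oil pressure | warning light) ≈ 0.6229; P(low oil pressure | warning light, overheating coolant loop) ≈ 0.4284

P(warning light) = 0.06×0.657×0.669 + 0.62×0.657×0.331 + 0.72×0.343×0.669 + 0.89×0.343×0.331 = 0.026372 + 0.134830 + 0.165216 + 0.101044 = 0.427462
Restricting to configurations with low oil pressure present: 0.165216 + 0.101044 = 0.266260.
Hence the posterior is 0.266260/0.427462 ≈ 0.6229.

Now also conditioning on overheating coolant loop=true:
Enumerate both values of low oil pressure and weight by the priors:
  P(warning light | overheating coolant loop) = 0.62×0.657 + 0.89×0.343
        = 0.407340 + 0.305270 = 0.712610
The terms with low oil pressure present sum to 0.305270, so
  P(low oil pressure | warning light, overheating coolant loop) = 0.305270 / 0.712610 ≈ 0.4284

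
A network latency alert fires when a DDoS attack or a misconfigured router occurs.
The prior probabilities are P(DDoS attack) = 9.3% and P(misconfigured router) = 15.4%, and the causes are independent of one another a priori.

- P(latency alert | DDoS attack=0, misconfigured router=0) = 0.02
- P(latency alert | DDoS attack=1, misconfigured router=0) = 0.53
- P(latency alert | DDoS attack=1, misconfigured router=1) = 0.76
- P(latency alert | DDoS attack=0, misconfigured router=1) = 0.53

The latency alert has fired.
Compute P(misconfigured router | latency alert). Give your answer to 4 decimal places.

Sum P(latency alert|·) weighted by the priors over the 4 (DDoS attack, misconfigured router) configurations:
  P(latency alert) = 0.02·0.907·0.846 + 0.53·0.907·0.154 + 0.53·0.093·0.846 + 0.76·0.093·0.154
        = 0.015346 + 0.074029 + 0.041699 + 0.010885 = 0.141959
Configurations with misconfigured router contribute 0.084914, so
  P(misconfigured router | latency alert) = 0.084914 / 0.141959 ≈ 0.5982

P(misconfigured router | latency alert) ≈ 0.5982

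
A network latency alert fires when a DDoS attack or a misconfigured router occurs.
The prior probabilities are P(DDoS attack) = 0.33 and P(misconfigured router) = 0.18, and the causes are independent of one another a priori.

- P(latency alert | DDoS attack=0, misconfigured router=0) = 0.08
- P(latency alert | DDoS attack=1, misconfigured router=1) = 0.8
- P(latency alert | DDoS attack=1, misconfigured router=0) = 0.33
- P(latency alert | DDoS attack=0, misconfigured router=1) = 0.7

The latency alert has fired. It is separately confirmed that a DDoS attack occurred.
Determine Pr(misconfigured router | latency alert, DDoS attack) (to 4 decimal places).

Weight on misconfigured router=true, given the evidence: 0.8×0.18 = 0.144000
Normalizer over all consistent configurations: 0.33×0.82 + 0.8×0.18 = 0.414600
Posterior = 0.144000 / 0.414600 ≈ 0.3473

Pr(misconfigured router | latency alert, DDoS attack) ≈ 0.3473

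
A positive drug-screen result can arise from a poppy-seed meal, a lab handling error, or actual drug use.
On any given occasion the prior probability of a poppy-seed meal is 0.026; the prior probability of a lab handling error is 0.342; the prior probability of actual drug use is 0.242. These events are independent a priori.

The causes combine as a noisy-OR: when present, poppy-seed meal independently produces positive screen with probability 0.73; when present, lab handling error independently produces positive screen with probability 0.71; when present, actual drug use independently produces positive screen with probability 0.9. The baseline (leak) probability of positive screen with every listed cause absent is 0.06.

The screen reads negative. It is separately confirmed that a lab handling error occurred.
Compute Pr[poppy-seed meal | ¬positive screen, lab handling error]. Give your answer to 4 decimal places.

Under noisy-OR, P(positive screen | causes) = 1 − (1−0.06)·∏(1−qᵢ) over the active causes.
For the numerator, keep only poppy-seed meal=true terms: 0.001451 + 0.000046 = 0.001497
Normalizer over all consistent configurations: 0.2726*0.974*0.758 + 0.02726*0.974*0.242 + 0.073602*0.026*0.758 + 0.00736*0.026*0.242 = 0.209180
Posterior = 0.001497 / 0.209180 ≈ 0.0072

Pr[poppy-seed meal | ¬positive screen, lab handling error] ≈ 0.0072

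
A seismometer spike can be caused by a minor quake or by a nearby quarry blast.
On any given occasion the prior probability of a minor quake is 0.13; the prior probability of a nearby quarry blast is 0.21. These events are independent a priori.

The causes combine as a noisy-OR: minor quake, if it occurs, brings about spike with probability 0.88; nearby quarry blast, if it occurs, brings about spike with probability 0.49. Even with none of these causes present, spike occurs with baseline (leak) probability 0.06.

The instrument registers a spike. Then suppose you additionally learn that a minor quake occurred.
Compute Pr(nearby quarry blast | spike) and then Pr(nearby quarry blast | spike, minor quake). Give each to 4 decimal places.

Pr(nearby quarry blast | spike) ≈ 0.4773; Pr(nearby quarry blast | spike, minor quake) ≈ 0.2202

Under noisy-OR, P(spike | causes) = 1 − (1−0.06)·∏(1−qᵢ) over the active causes.
P(spike) = 0.06·0.87·0.79 + 0.5206·0.87·0.21 + 0.8872·0.13·0.79 + 0.942472·0.13·0.21 = 0.041238 + 0.095114 + 0.091115 + 0.025729 = 0.253196
Of this, 0.120843 comes from 0.095114 + 0.025729 (the nearby quarry blast=true cases).
So P(nearby quarry blast | spike) = 0.120843/0.253196 ≈ 0.4773.

Now condition on the additional information:
Enumerate both values of nearby quarry blast and weight by the priors:
  P(spike | minor quake) = 0.8872·0.79 + 0.942472·0.21
        = 0.700888 + 0.197919 = 0.898807
Configurations with nearby quarry blast contribute 0.197919, so
  P(nearby quarry blast | spike, minor quake) = 0.197919 / 0.898807 ≈ 0.2202
— minor quake explains away the evidence for nearby quarry blast.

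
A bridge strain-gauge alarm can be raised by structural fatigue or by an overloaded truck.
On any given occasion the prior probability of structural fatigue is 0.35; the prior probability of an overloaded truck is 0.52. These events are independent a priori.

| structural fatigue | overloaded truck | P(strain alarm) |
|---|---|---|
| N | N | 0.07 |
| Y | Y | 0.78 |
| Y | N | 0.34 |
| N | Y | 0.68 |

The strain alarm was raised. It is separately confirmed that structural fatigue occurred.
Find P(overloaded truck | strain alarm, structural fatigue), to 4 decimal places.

P(strain alarm | structural fatigue) = 0.34×0.48 + 0.78×0.52 = 0.163200 + 0.405600 = 0.568800
Restricting to configurations with overloaded truck present: 0.78×0.52 = 0.405600.
Hence the posterior is 0.405600/0.568800 ≈ 0.7131.

P(overloaded truck | strain alarm, structural fatigue) ≈ 0.7131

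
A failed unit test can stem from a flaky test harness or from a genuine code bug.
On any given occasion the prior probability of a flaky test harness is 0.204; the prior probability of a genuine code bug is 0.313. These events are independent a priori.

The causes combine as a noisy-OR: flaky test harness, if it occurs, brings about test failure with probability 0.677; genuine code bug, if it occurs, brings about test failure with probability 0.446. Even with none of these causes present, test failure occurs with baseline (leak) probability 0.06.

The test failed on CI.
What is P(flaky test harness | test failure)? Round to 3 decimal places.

Under noisy-OR, P(test failure | causes) = 1 − (1−0.06)·∏(1−qᵢ) over the active causes.
P(test failure) = 0.06·0.796·0.687 + 0.47924·0.796·0.313 + 0.69638·0.204·0.687 + 0.831795·0.204·0.313 = 0.032811 + 0.119402 + 0.097596 + 0.053112 = 0.302921
Restricting to configurations with flaky test harness present: 0.097596 + 0.053112 = 0.150708.
So P(flaky test harness | test failure) = 0.150708/0.302921 ≈ 0.498.

P(flaky test harness | test failure) ≈ 0.498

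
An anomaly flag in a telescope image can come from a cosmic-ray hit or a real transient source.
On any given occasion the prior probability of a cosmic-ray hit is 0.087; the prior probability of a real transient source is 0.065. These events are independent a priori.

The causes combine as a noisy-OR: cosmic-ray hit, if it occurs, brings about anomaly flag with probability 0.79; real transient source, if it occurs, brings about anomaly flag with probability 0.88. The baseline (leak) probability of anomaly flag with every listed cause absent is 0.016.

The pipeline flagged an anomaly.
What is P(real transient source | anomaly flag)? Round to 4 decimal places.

Under noisy-OR, P(anomaly flag | causes) = 1 − (1−0.016)·∏(1−qᵢ) over the active causes.
Sum P(anomaly flag|·) weighted by the priors over the 4 (cosmic-ray hit, real transient source) configurations:
  P(anomaly flag) = 0.016·0.913·0.935 + 0.88192·0.913·0.065 + 0.79336·0.087·0.935 + 0.975203·0.087·0.065
        = 0.013658 + 0.052338 + 0.064536 + 0.005515 = 0.136047
Keeping only the real transient source-present terms gives 0.057853, so
  P(real transient source | anomaly flag) = 0.057853 / 0.136047 ≈ 0.4252

P(real transient source | anomaly flag) ≈ 0.4252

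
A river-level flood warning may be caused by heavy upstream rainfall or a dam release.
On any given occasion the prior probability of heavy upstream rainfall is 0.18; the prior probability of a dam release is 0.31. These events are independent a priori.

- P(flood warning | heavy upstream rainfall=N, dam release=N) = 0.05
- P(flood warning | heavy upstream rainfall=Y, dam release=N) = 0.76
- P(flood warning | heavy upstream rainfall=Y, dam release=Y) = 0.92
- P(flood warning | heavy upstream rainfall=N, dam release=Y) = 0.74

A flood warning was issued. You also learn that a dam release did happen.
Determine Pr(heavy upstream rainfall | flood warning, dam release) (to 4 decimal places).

P(flood warning | dam release) = 0.74*0.82 + 0.92*0.18 = 0.606800 + 0.165600 = 0.772400
Of this, 0.165600 comes from 0.92*0.18 (the heavy upstream rainfall=true cases).
Hence the posterior is 0.165600/0.772400 ≈ 0.2144.

Pr(heavy upstream rainfall | flood warning, dam release) ≈ 0.2144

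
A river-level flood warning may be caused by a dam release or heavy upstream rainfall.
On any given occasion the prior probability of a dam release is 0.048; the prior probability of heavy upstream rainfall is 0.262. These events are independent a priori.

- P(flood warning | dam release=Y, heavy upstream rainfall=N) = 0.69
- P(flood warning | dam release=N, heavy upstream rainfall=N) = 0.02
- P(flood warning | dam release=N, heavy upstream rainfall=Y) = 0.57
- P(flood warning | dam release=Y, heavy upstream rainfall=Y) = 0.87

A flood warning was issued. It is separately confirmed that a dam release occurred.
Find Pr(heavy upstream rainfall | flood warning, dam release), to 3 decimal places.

Pr(heavy upstream rainfall | flood warning, dam release) ≈ 0.309

P(flood warning | dam release) = 0.69*0.738 + 0.87*0.262 = 0.509220 + 0.227940 = 0.737160
The heavy upstream rainfall-present share is 0.87*0.262 = 0.227940.
Hence the posterior is 0.227940/0.737160 ≈ 0.309.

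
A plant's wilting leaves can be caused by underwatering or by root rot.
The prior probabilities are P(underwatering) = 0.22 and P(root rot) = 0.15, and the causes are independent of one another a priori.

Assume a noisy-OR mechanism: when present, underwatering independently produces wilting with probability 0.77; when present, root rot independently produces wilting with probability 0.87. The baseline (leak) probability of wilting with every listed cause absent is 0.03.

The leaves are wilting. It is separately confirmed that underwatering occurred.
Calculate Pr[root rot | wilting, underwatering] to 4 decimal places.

Pr[root rot | wilting, underwatering] ≈ 0.1807

Under noisy-OR, P(wilting | causes) = 1 − (1−0.03)·∏(1−qᵢ) over the active causes.
For the numerator, keep only root rot=true terms: 0.970997×0.15 = 0.145650
The normalizing constant is 0.7769×0.85 + 0.970997×0.15 = 0.806015
Posterior = 0.145650 / 0.806015 ≈ 0.1807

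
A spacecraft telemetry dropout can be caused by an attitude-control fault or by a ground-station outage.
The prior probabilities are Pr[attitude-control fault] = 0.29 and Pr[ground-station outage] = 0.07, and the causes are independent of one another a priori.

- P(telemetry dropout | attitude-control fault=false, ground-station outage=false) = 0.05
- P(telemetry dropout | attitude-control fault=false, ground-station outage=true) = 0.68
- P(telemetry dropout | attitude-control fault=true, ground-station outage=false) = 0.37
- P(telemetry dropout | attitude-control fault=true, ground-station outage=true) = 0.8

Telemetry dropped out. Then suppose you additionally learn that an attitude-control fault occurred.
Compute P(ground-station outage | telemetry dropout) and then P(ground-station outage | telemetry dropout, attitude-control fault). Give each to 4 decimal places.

Sum P(telemetry dropout|·) weighted by the priors over the 4 (attitude-control fault, ground-station outage) configurations:
  P(telemetry dropout) = 0.05×0.71×0.93 + 0.68×0.71×0.07 + 0.37×0.29×0.93 + 0.8×0.29×0.07
        = 0.033015 + 0.033796 + 0.099789 + 0.016240 = 0.182840
The terms with ground-station outage present sum to 0.050036, so
  P(ground-station outage | telemetry dropout) = 0.050036 / 0.182840 ≈ 0.2737

Now also conditioning on attitude-control fault=true:
For the numerator, keep only ground-station outage=true terms: 0.8×0.07 = 0.056000
Normalizer over all consistent configurations: 0.37×0.93 + 0.8×0.07 = 0.400100
Posterior = 0.056000 / 0.400100 ≈ 0.1400
This is intercausal reasoning (explaining away): once attitude-control fault accounts for the telemetry dropout, ground-station outage becomes less likely.

P(ground-station outage | telemetry dropout) ≈ 0.2737; P(ground-station outage | telemetry dropout, attitude-control fault) ≈ 0.1400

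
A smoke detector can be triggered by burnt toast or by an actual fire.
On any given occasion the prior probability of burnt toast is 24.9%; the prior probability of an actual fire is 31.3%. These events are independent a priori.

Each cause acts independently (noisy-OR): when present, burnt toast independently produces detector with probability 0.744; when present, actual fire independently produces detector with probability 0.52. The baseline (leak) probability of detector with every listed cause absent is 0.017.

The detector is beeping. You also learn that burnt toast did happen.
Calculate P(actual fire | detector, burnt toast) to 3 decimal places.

P(actual fire | detector, burnt toast) ≈ 0.349

Under noisy-OR, P(detector | causes) = 1 − (1−0.017)·∏(1−qᵢ) over the active causes.
Enumerate both values of actual fire and weight by the priors:
  P(detector | burnt toast) = 0.748352·0.687 + 0.879209·0.313
        = 0.514118 + 0.275192 = 0.789310
The terms with actual fire present sum to 0.275192, so
  P(actual fire | detector, burnt toast) = 0.275192 / 0.789310 ≈ 0.349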